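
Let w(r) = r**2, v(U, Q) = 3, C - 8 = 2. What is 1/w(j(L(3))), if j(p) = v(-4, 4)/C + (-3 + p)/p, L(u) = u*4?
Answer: 400/441 ≈ 0.90703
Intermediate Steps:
C = 10 (C = 8 + 2 = 10)
L(u) = 4*u
j(p) = 3/10 + (-3 + p)/p
1/w(j(L(3))) = 1/((13/10 - 3/(4*3))**2) = 1/((13/10 - 3/12)**2) = 1/((13/10 - 3*1/12)**2) = 1/((13/10 - 1/4)**2) = 1/((21/20)**2) = 1/(441/400) = 400/441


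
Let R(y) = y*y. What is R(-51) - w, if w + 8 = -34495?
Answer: 37104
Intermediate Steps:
R(y) = y²
w = -34503 (w = -8 - 34495 = -34503)
R(-51) - w = (-51)² - 1*(-34503) = 2601 + 34503 = 37104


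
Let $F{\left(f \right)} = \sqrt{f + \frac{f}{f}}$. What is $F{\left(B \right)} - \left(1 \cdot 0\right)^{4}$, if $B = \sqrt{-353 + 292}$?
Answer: $\sqrt{1 + i \sqrt{61}} \approx 2.1064 + 1.8539 i$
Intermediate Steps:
$B = i \sqrt{61}$ ($B = \sqrt{-61} = i \sqrt{61} \approx 7.8102 i$)
$F{\left(f \right)} = \sqrt{1 + f}$ ($F{\left(f \right)} = \sqrt{f + 1} = \sqrt{1 + f}$)
$F{\left(B \right)} - \left(1 \cdot 0\right)^{4} = \sqrt{1 + i \sqrt{61}} - \left(1 \cdot 0\right)^{4} = \sqrt{1 + i \sqrt{61}} - 0^{4} = \sqrt{1 + i \sqrt{61}} - 0 = \sqrt{1 + i \sqrt{61}} + 0 = \sqrt{1 + i \sqrt{61}}$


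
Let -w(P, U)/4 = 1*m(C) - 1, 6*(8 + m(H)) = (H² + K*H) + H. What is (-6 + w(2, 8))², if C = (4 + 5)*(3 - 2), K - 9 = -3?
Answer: 4356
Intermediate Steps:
K = 6 (K = 9 - 3 = 6)
C = 9 (C = 9*1 = 9)
m(H) = -8 + H²/6 + 7*H/6 (m(H) = -8 + ((H² + 6*H) + H)/6 = -8 + (H² + 7*H)/6 = -8 + (H²/6 + 7*H/6) = -8 + H²/6 + 7*H/6)
w(P, U) = -60 (w(P, U) = -4*(1*(-8 + (⅙)*9² + (7/6)*9) - 1) = -4*(1*(-8 + (⅙)*81 + 21/2) - 1) = -4*(1*(-8 + 27/2 + 21/2) - 1) = -4*(1*16 - 1) = -4*(16 - 1) = -4*15 = -60)
(-6 + w(2, 8))² = (-6 - 60)² = (-66)² = 4356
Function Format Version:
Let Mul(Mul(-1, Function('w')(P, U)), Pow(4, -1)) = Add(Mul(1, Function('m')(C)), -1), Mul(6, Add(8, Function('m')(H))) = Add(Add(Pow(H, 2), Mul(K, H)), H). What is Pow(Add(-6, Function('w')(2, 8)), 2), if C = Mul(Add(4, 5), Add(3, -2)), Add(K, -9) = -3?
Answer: 4356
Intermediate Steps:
K = 6 (K = Add(9, -3) = 6)
C = 9 (C = Mul(9, 1) = 9)
Function('m')(H) = Add(-8, Mul(Rational(1, 6), Pow(H, 2)), Mul(Rational(7, 6), H)) (Function('m')(H) = Add(-8, Mul(Rational(1, 6), Add(Add(Pow(H, 2), Mul(6, H)), H))) = Add(-8, Mul(Rational(1, 6), Add(Pow(H, 2), Mul(7, H)))) = Add(-8, Add(Mul(Rational(1, 6), Pow(H, 2)), Mul(Rational(7, 6), H))) = Add(-8, Mul(Rational(1, 6), Pow(H, 2)), Mul(Rational(7, 6), H)))
Function('w')(P, U) = -60 (Function('w')(P, U) = Mul(-4, Add(Mul(1, Add(-8, Mul(Rational(1, 6), Pow(9, 2)), Mul(Rational(7, 6), 9))), -1)) = Mul(-4, Add(Mul(1, Add(-8, Mul(Rational(1, 6), 81), Rational(21, 2))), -1)) = Mul(-4, Add(Mul(1, Add(-8, Rational(27, 2), Rational(21, 2))), -1)) = Mul(-4, Add(Mul(1, 16), -1)) = Mul(-4, Add(16, -1)) = Mul(-4, 15) = -60)
Pow(Add(-6, Function('w')(2, 8)), 2) = Pow(Add(-6, -60), 2) = Pow(-66, 2) = 4356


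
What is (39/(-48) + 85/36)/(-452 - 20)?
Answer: -223/67968 ≈ -0.0032810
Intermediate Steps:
(39/(-48) + 85/36)/(-452 - 20) = (39*(-1/48) + 85*(1/36))/(-472) = -(-13/16 + 85/36)/472 = -1/472*223/144 = -223/67968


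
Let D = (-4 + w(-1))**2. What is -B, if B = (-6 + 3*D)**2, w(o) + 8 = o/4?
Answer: -50509449/256 ≈ -1.9730e+5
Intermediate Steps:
w(o) = -8 + o/4
D = 2401/16 (D = (-4 + (-8 + (1/4)*(-1)))**2 = (-4 + (-8 - 1/4))**2 = (-4 - 33/4)**2 = (-49/4)**2 = 2401/16 ≈ 150.06)
B = 50509449/256 (B = (-6 + 3*(2401/16))**2 = (-6 + 7203/16)**2 = (7107/16)**2 = 50509449/256 ≈ 1.9730e+5)
-B = -1*50509449/256 = -50509449/256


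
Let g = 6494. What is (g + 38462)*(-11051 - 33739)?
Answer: -2013579240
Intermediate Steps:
(g + 38462)*(-11051 - 33739) = (6494 + 38462)*(-11051 - 33739) = 44956*(-44790) = -2013579240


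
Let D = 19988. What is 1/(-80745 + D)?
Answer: -1/60757 ≈ -1.6459e-5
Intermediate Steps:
1/(-80745 + D) = 1/(-80745 + 19988) = 1/(-60757) = -1/60757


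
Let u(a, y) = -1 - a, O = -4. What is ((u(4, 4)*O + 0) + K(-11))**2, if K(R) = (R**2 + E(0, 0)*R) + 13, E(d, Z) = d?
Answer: 23716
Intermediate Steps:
K(R) = 13 + R**2 (K(R) = (R**2 + 0*R) + 13 = (R**2 + 0) + 13 = R**2 + 13 = 13 + R**2)
((u(4, 4)*O + 0) + K(-11))**2 = (((-1 - 1*4)*(-4) + 0) + (13 + (-11)**2))**2 = (((-1 - 4)*(-4) + 0) + (13 + 121))**2 = ((-5*(-4) + 0) + 134)**2 = ((20 + 0) + 134)**2 = (20 + 134)**2 = 154**2 = 23716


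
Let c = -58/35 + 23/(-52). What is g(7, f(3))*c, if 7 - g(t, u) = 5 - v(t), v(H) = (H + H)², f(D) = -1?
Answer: -378279/910 ≈ -415.69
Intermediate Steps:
v(H) = 4*H² (v(H) = (2*H)² = 4*H²)
g(t, u) = 2 + 4*t² (g(t, u) = 7 - (5 - 4*t²) = 7 + (-5 + 4*t²) = 2 + 4*t²)
c = -3821/1820 (c = -58*1/35 + 23*(-1/52) = -58/35 - 23/52 = -3821/1820 ≈ -2.0994)
g(7, f(3))*c = (2 + 4*7²)*(-3821/1820) = (2 + 4*49)*(-3821/1820) = (2 + 196)*(-3821/1820) = 198*(-3821/1820) = -378279/910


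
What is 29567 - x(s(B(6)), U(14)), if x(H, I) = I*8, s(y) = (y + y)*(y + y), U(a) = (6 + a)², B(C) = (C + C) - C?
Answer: 26367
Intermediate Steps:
B(C) = C (B(C) = 2*C - C = C)
s(y) = 4*y² (s(y) = (2*y)*(2*y) = 4*y²)
x(H, I) = 8*I
29567 - x(s(B(6)), U(14)) = 29567 - 8*(6 + 14)² = 29567 - 8*20² = 29567 - 8*400 = 29567 - 1*3200 = 29567 - 3200 = 26367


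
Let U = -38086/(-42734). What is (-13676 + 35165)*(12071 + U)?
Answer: 5542874808900/21367 ≈ 2.5941e+8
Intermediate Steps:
U = 19043/21367 (U = -38086*(-1/42734) = 19043/21367 ≈ 0.89123)
(-13676 + 35165)*(12071 + U) = (-13676 + 35165)*(12071 + 19043/21367) = 21489*(257940100/21367) = 5542874808900/21367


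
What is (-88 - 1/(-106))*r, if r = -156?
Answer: 727506/53 ≈ 13727.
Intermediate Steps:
(-88 - 1/(-106))*r = (-88 - 1/(-106))*(-156) = (-88 - 1*(-1/106))*(-156) = (-88 + 1/106)*(-156) = -9327/106*(-156) = 727506/53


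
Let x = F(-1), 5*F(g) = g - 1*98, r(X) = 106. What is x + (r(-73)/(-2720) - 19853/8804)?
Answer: -66135201/2993360 ≈ -22.094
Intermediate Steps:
F(g) = -98/5 + g/5 (F(g) = (g - 1*98)/5 = (g - 98)/5 = (-98 + g)/5 = -98/5 + g/5)
x = -99/5 (x = -98/5 + (⅕)*(-1) = -98/5 - ⅕ = -99/5 ≈ -19.800)
x + (r(-73)/(-2720) - 19853/8804) = -99/5 + (106/(-2720) - 19853/8804) = -99/5 + (106*(-1/2720) - 19853*1/8804) = -99/5 + (-53/1360 - 19853/8804) = -99/5 - 6866673/2993360 = -66135201/2993360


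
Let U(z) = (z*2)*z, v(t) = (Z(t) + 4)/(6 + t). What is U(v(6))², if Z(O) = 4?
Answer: 64/81 ≈ 0.79012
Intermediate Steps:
v(t) = 8/(6 + t) (v(t) = (4 + 4)/(6 + t) = 8/(6 + t))
U(z) = 2*z² (U(z) = (2*z)*z = 2*z²)
U(v(6))² = (2*(8/(6 + 6))²)² = (2*(8/12)²)² = (2*(8*(1/12))²)² = (2*(⅔)²)² = (2*(4/9))² = (8/9)² = 64/81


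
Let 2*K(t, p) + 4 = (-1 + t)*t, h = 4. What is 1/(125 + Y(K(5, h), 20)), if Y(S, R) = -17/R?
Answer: 20/2483 ≈ 0.0080548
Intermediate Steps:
K(t, p) = -2 + t*(-1 + t)/2 (K(t, p) = -2 + ((-1 + t)*t)/2 = -2 + (t*(-1 + t))/2 = -2 + t*(-1 + t)/2)
1/(125 + Y(K(5, h), 20)) = 1/(125 - 17/20) = 1/(2483/20) = 20/2483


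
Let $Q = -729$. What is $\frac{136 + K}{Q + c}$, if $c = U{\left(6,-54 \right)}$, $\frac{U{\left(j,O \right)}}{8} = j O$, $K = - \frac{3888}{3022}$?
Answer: $- \frac{203552}{5018031} \approx -0.040564$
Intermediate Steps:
$K = - \frac{1944}{1511}$ ($K = \left(-3888\right) \frac{1}{3022} = - \frac{1944}{1511} \approx -1.2866$)
$U{\left(j,O \right)} = 8 O j$ ($U{\left(j,O \right)} = 8 j O = 8 O j$)
$c = -2592$ ($c = 8 \left(-54\right) 6 = -2592$)
$\frac{136 + K}{Q + c} = \frac{136 - \frac{1944}{1511}}{-729 - 2592} = \frac{203552}{1511 \left(-3321\right)} = \frac{203552}{1511} \left(- \frac{1}{3321}\right) = - \frac{203552}{5018031}$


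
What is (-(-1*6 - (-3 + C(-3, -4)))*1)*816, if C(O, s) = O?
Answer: 0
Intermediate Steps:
(-(-1*6 - (-3 + C(-3, -4)))*1)*816 = (-(-1*6 - (-3 - 3))*1)*816 = (-(-6 - (-6))*1)*816 = (-(-6 - 1*(-6))*1)*816 = (-(-6 + 6)*1)*816 = (-1*0*1)*816 = (0*1)*816 = 0*816 = 0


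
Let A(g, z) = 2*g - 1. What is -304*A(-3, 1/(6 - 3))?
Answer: 2128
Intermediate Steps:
A(g, z) = -1 + 2*g
-304*A(-3, 1/(6 - 3)) = -304*(-1 + 2*(-3)) = -304*(-1 - 6) = -304*(-7) = 2128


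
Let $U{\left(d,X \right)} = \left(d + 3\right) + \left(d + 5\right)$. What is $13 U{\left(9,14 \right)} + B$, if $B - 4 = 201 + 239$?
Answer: $782$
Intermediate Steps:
$U{\left(d,X \right)} = 8 + 2 d$ ($U{\left(d,X \right)} = \left(3 + d\right) + \left(5 + d\right) = 8 + 2 d$)
$B = 444$ ($B = 4 + \left(201 + 239\right) = 4 + 440 = 444$)
$13 U{\left(9,14 \right)} + B = 13 \left(8 + 2 \cdot 9\right) + 444 = 13 \left(8 + 18\right) + 444 = 13 \cdot 26 + 444 = 338 + 444 = 782$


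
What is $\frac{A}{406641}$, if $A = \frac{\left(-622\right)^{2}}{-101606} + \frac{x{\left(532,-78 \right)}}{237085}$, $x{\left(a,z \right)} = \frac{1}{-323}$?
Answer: $- \frac{14813489542913}{1582002347417032965} \approx -9.3638 \cdot 10^{-6}$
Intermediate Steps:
$x{\left(a,z \right)} = - \frac{1}{323}$
$A = - \frac{14813489542913}{3890415249365}$ ($A = \frac{\left(-622\right)^{2}}{-101606} - \frac{1}{323 \cdot 237085} = 386884 \left(- \frac{1}{101606}\right) - \frac{1}{76578455} = - \frac{193442}{50803} - \frac{1}{76578455} = - \frac{14813489542913}{3890415249365} \approx -3.8077$)
$\frac{A}{406641} = - \frac{14813489542913}{3890415249365 \cdot 406641} = \left(- \frac{14813489542913}{3890415249365}\right) \frac{1}{406641} = - \frac{14813489542913}{1582002347417032965}$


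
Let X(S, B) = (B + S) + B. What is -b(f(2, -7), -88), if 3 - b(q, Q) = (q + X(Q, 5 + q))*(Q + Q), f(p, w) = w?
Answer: 17421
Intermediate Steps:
X(S, B) = S + 2*B
b(q, Q) = 3 - 2*Q*(10 + Q + 3*q) (b(q, Q) = 3 - (q + (Q + 2*(5 + q)))*(Q + Q) = 3 - (q + (Q + (10 + 2*q)))*2*Q = 3 - (q + (10 + Q + 2*q))*2*Q = 3 - (10 + Q + 3*q)*2*Q = 3 - 2*Q*(10 + Q + 3*q))
-b(f(2, -7), -88) = -(3 - 20*(-88) - 2*(-88)² - 6*(-88)*(-7)) = -(3 + 1760 - 2*7744 - 3696) = -(3 + 1760 - 15488 - 3696) = -1*(-17421) = 17421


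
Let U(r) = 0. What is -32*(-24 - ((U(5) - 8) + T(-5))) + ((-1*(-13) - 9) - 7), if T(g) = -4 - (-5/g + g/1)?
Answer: 509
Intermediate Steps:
T(g) = -4 - g + 5/g (T(g) = -4 - (-5/g + g*1) = -4 - (-5/g + g) = -4 - (g - 5/g) = -4 + (-g + 5/g) = -4 - g + 5/g)
-32*(-24 - ((U(5) - 8) + T(-5))) + ((-1*(-13) - 9) - 7) = -32*(-24 - ((0 - 8) + (-4 - 1*(-5) + 5/(-5)))) + ((-1*(-13) - 9) - 7) = -32*(-24 - (-8 + (-4 + 5 + 5*(-⅕)))) + ((13 - 9) - 7) = -32*(-24 - (-8 + (-4 + 5 - 1))) + (4 - 7) = -32*(-24 - (-8 + 0)) - 3 = -32*(-24 - 1*(-8)) - 3 = -32*(-24 + 8) - 3 = -32*(-16) - 3 = 512 - 3 = 509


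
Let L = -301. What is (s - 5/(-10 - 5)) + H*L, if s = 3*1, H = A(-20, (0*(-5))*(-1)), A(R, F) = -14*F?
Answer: 10/3 ≈ 3.3333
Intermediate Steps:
H = 0 (H = -14*0*(-5)*(-1) = -0*(-1) = -14*0 = 0)
s = 3
(s - 5/(-10 - 5)) + H*L = (3 - 5/(-10 - 5)) + 0*(-301) = (3 - 5/(-15)) + 0 = (3 - 5*(-1/15)) + 0 = (3 + ⅓) + 0 = 10/3 + 0 = 10/3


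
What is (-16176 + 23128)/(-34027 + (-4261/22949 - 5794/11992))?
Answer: -956610522208/4682282227717 ≈ -0.20430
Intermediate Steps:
(-16176 + 23128)/(-34027 + (-4261/22949 - 5794/11992)) = 6952/(-34027 + (-4261*1/22949 - 5794*1/11992)) = 6952/(-34027 + (-4261/22949 - 2897/5996)) = 6952/(-34027 - 92032209/137602204) = 6952/(-4682282227717/137602204) = 6952*(-137602204/4682282227717) = -956610522208/4682282227717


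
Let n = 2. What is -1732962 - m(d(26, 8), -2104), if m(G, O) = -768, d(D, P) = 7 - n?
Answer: -1732194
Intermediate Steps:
d(D, P) = 5 (d(D, P) = 7 - 1*2 = 7 - 2 = 5)
-1732962 - m(d(26, 8), -2104) = -1732962 - 1*(-768) = -1732962 + 768 = -1732194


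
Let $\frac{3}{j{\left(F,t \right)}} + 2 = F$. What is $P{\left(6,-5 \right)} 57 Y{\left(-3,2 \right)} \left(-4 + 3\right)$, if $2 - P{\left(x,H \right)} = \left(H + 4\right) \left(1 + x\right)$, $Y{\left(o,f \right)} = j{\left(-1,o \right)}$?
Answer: $513$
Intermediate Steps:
$j{\left(F,t \right)} = \frac{3}{-2 + F}$
$Y{\left(o,f \right)} = -1$ ($Y{\left(o,f \right)} = \frac{3}{-2 - 1} = \frac{3}{-3} = 3 \left(- \frac{1}{3}\right) = -1$)
$P{\left(x,H \right)} = 2 - \left(1 + x\right) \left(4 + H\right)$ ($P{\left(x,H \right)} = 2 - \left(H + 4\right) \left(1 + x\right) = 2 - \left(4 + H\right) \left(1 + x\right) = 2 - \left(1 + x\right) \left(4 + H\right)$)
$P{\left(6,-5 \right)} 57 Y{\left(-3,2 \right)} \left(-4 + 3\right) = \left(-2 - -5 - 24 - \left(-5\right) 6\right) 57 \left(- (-4 + 3)\right) = \left(-2 + 5 - 24 + 30\right) 57 \left(\left(-1\right) \left(-1\right)\right) = 9 \cdot 57 \cdot 1 = 513 \cdot 1 = 513$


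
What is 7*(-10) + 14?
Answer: -56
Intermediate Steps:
7*(-10) + 14 = -70 + 14 = -56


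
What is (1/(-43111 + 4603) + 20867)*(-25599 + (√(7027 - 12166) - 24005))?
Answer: -9964779340435/9627 + 803546435*I*√571/12836 ≈ -1.0351e+9 + 1.4959e+6*I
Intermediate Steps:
(1/(-43111 + 4603) + 20867)*(-25599 + (√(7027 - 12166) - 24005)) = (1/(-38508) + 20867)*(-25599 + (√(-5139) - 24005)) = (-1/38508 + 20867)*(-25599 + (3*I*√571 - 24005)) = 803546435*(-25599 + (-24005 + 3*I*√571))/38508 = 803546435*(-49604 + 3*I*√571)/38508 = -9964779340435/9627 + 803546435*I*√571/12836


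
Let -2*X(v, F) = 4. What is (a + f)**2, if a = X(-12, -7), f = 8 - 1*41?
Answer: 1225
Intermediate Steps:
X(v, F) = -2 (X(v, F) = -1/2*4 = -2)
f = -33 (f = 8 - 41 = -33)
a = -2
(a + f)**2 = (-2 - 33)**2 = (-35)**2 = 1225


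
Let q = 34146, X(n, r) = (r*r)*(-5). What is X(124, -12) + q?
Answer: 33426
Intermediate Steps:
X(n, r) = -5*r**2 (X(n, r) = r**2*(-5) = -5*r**2)
X(124, -12) + q = -5*(-12)**2 + 34146 = -5*144 + 34146 = -720 + 34146 = 33426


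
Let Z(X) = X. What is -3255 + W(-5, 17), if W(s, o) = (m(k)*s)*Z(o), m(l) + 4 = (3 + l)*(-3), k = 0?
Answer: -2150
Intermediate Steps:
m(l) = -13 - 3*l (m(l) = -4 + (3 + l)*(-3) = -4 + (-9 - 3*l) = -13 - 3*l)
W(s, o) = -13*o*s (W(s, o) = ((-13 - 3*0)*s)*o = ((-13 + 0)*s)*o = (-13*s)*o = -13*o*s)
-3255 + W(-5, 17) = -3255 - 13*17*(-5) = -3255 + 1105 = -2150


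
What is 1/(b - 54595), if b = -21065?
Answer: -1/75660 ≈ -1.3217e-5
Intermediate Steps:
1/(b - 54595) = 1/(-21065 - 54595) = 1/(-75660) = -1/75660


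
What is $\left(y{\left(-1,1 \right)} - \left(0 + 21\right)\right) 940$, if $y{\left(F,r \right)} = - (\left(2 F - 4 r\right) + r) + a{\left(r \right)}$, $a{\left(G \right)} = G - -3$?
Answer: $-11280$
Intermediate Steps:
$a{\left(G \right)} = 3 + G$ ($a{\left(G \right)} = G + 3 = 3 + G$)
$y{\left(F,r \right)} = 3 - 2 F + 4 r$ ($y{\left(F,r \right)} = - (\left(2 F - 4 r\right) + r) + \left(3 + r\right) = - (\left(- 4 r + 2 F\right) + r) + \left(3 + r\right) = - (- 3 r + 2 F) + \left(3 + r\right) = \left(- 2 F + 3 r\right) + \left(3 + r\right) = 3 - 2 F + 4 r$)
$\left(y{\left(-1,1 \right)} - \left(0 + 21\right)\right) 940 = \left(\left(3 - -2 + 4 \cdot 1\right) - \left(0 + 21\right)\right) 940 = \left(\left(3 + 2 + 4\right) - 21\right) 940 = \left(9 - 21\right) 940 = \left(-12\right) 940 = -11280$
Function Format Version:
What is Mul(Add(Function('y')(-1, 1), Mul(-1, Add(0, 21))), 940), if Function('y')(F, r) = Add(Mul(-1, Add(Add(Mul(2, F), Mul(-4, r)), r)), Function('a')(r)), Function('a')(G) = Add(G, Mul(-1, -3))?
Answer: -11280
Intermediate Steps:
Function('a')(G) = Add(3, G) (Function('a')(G) = Add(G, 3) = Add(3, G))
Function('y')(F, r) = Add(3, Mul(-2, F), Mul(4, r)) (Function('y')(F, r) = Add(Mul(-1, Add(Add(Mul(2, F), Mul(-4, r)), r)), Add(3, r)) = Add(Mul(-1, Add(Add(Mul(-4, r), Mul(2, F)), r)), Add(3, r)) = Add(Mul(-1, Add(Mul(-3, r), Mul(2, F))), Add(3, r)) = Add(Add(Mul(-2, F), Mul(3, r)), Add(3, r)) = Add(3, Mul(-2, F), Mul(4, r)))
Mul(Add(Function('y')(-1, 1), Mul(-1, Add(0, 21))), 940) = Mul(Add(Add(3, Mul(-2, -1), Mul(4, 1)), Mul(-1, Add(0, 21))), 940) = Mul(Add(Add(3, 2, 4), Mul(-1, 21)), 940) = Mul(Add(9, -21), 940) = Mul(-12, 940) = -11280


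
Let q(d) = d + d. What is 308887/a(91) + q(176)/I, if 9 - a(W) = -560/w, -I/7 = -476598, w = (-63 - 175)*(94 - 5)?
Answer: 779576645278435/22647698661 ≈ 34422.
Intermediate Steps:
w = -21182 (w = -238*89 = -21182)
q(d) = 2*d
I = 3336186 (I = -7*(-476598) = 3336186)
a(W) = 13577/1513 (a(W) = 9 - (-560)/(-21182) = 9 - (-560)*(-1)/21182 = 9 - 1*40/1513 = 9 - 40/1513 = 13577/1513)
308887/a(91) + q(176)/I = 308887/(13577/1513) + (2*176)/3336186 = 308887*(1513/13577) + 352*(1/3336186) = 467346031/13577 + 176/1668093 = 779576645278435/22647698661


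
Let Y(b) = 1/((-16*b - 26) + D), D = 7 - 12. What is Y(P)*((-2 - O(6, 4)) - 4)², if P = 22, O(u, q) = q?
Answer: -100/383 ≈ -0.26110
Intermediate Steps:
D = -5
Y(b) = 1/(-31 - 16*b) (Y(b) = 1/((-16*b - 26) - 5) = 1/((-26 - 16*b) - 5) = 1/(-31 - 16*b))
Y(P)*((-2 - O(6, 4)) - 4)² = (-1/(31 + 16*22))*((-2 - 1*4) - 4)² = (-1/(31 + 352))*((-2 - 4) - 4)² = (-1/383)*(-6 - 4)² = -1*1/383*(-10)² = -1/383*100 = -100/383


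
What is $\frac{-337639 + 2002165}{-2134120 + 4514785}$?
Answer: $\frac{554842}{793555} \approx 0.69919$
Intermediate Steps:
$\frac{-337639 + 2002165}{-2134120 + 4514785} = \frac{1664526}{2380665} = 1664526 \cdot \frac{1}{2380665} = \frac{554842}{793555}$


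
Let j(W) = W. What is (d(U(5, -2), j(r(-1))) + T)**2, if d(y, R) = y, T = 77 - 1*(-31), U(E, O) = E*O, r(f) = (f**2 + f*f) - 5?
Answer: 9604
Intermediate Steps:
r(f) = -5 + 2*f**2 (r(f) = (f**2 + f**2) - 5 = 2*f**2 - 5 = -5 + 2*f**2)
T = 108 (T = 77 + 31 = 108)
(d(U(5, -2), j(r(-1))) + T)**2 = (5*(-2) + 108)**2 = (-10 + 108)**2 = 98**2 = 9604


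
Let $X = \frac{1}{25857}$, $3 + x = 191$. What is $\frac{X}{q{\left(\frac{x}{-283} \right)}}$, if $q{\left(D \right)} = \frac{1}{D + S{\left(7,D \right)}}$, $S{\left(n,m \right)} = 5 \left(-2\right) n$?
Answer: $- \frac{2222}{813059} \approx -0.0027329$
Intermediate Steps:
$x = 188$ ($x = -3 + 191 = 188$)
$S{\left(n,m \right)} = - 10 n$
$X = \frac{1}{25857} \approx 3.8674 \cdot 10^{-5}$
$q{\left(D \right)} = \frac{1}{-70 + D}$ ($q{\left(D \right)} = \frac{1}{D - 70} = \frac{1}{-70 + D}$)
$\frac{X}{q{\left(\frac{x}{-283} \right)}} = \frac{1}{25857 \frac{1}{-70 + \frac{188}{-283}}} = \frac{1}{25857 \frac{1}{-70 + 188 \left(- \frac{1}{283}\right)}} = \frac{1}{25857 \frac{1}{-70 - \frac{188}{283}}} = \frac{1}{25857 \frac{1}{- \frac{19998}{283}}} = \frac{1}{25857 \left(- \frac{283}{19998}\right)} = \frac{1}{25857} \left(- \frac{19998}{283}\right) = - \frac{2222}{813059}$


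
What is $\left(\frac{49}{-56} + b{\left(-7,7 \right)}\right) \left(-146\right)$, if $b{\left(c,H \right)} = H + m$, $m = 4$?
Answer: $- \frac{5913}{4} \approx -1478.3$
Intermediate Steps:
$b{\left(c,H \right)} = 4 + H$ ($b{\left(c,H \right)} = H + 4 = 4 + H$)
$\left(\frac{49}{-56} + b{\left(-7,7 \right)}\right) \left(-146\right) = \left(\frac{49}{-56} + \left(4 + 7\right)\right) \left(-146\right) = \left(49 \left(- \frac{1}{56}\right) + 11\right) \left(-146\right) = \left(- \frac{7}{8} + 11\right) \left(-146\right) = \frac{81}{8} \left(-146\right) = - \frac{5913}{4}$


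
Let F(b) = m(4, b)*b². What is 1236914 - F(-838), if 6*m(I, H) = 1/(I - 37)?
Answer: 122805608/99 ≈ 1.2405e+6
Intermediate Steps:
m(I, H) = 1/(6*(-37 + I)) (m(I, H) = 1/(6*(I - 37)) = 1/(6*(-37 + I)))
F(b) = -b²/198 (F(b) = (1/(6*(-37 + 4)))*b² = ((⅙)/(-33))*b² = ((⅙)*(-1/33))*b² = -b²/198)
1236914 - F(-838) = 1236914 - (-1)*(-838)²/198 = 1236914 - (-1)*702244/198 = 1236914 - 1*(-351122/99) = 1236914 + 351122/99 = 122805608/99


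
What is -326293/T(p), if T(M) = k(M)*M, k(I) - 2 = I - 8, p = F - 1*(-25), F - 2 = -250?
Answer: -326293/51067 ≈ -6.3895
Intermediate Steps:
F = -248 (F = 2 - 250 = -248)
p = -223 (p = -248 - 1*(-25) = -248 + 25 = -223)
k(I) = -6 + I (k(I) = 2 + (I - 8) = 2 + (-8 + I) = -6 + I)
T(M) = M*(-6 + M) (T(M) = (-6 + M)*M = M*(-6 + M))
-326293/T(p) = -326293*(-1/(223*(-6 - 223))) = -326293/((-223*(-229))) = -326293/51067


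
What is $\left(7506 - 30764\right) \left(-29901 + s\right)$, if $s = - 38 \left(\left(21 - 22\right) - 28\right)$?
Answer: $669807142$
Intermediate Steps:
$s = 1102$ ($s = - 38 \left(-1 - 28\right) = \left(-38\right) \left(-29\right) = 1102$)
$\left(7506 - 30764\right) \left(-29901 + s\right) = \left(7506 - 30764\right) \left(-29901 + 1102\right) = \left(-23258\right) \left(-28799\right) = 669807142$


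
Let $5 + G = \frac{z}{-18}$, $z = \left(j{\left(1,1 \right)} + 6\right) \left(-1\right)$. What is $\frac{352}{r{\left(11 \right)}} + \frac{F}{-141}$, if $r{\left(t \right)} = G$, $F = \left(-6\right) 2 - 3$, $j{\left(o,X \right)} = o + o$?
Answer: $- \frac{148691}{1927} \approx -77.162$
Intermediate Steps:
$j{\left(o,X \right)} = 2 o$
$z = -8$ ($z = \left(2 \cdot 1 + 6\right) \left(-1\right) = \left(2 + 6\right) \left(-1\right) = 8 \left(-1\right) = -8$)
$F = -15$ ($F = -12 - 3 = -15$)
$G = - \frac{41}{9}$ ($G = -5 - \frac{8}{-18} = -5 - - \frac{4}{9} = -5 + \frac{4}{9} = - \frac{41}{9} \approx -4.5556$)
$r{\left(t \right)} = - \frac{41}{9}$
$\frac{352}{r{\left(11 \right)}} + \frac{F}{-141} = \frac{352}{- \frac{41}{9}} - \frac{15}{-141} = 352 \left(- \frac{9}{41}\right) - - \frac{5}{47} = - \frac{3168}{41} + \frac{5}{47} = - \frac{148691}{1927}$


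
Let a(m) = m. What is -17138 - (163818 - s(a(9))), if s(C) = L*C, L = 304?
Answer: -178220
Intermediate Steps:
s(C) = 304*C
-17138 - (163818 - s(a(9))) = -17138 - (163818 - 304*9) = -17138 - (163818 - 1*2736) = -17138 - (163818 - 2736) = -17138 - 1*161082 = -17138 - 161082 = -178220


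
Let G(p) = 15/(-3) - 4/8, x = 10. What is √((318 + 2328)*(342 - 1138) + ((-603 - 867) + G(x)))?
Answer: I*√8430766/2 ≈ 1451.8*I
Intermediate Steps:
G(p) = -11/2 (G(p) = 15*(-⅓) - 4*⅛ = -5 - ½ = -11/2)
√((318 + 2328)*(342 - 1138) + ((-603 - 867) + G(x))) = √((318 + 2328)*(342 - 1138) + ((-603 - 867) - 11/2)) = √(2646*(-796) + (-1470 - 11/2)) = √(-2106216 - 2951/2) = √(-4215383/2) = I*√8430766/2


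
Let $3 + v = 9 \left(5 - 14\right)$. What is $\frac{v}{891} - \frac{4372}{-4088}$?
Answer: $\frac{296005}{303534} \approx 0.9752$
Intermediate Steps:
$v = -84$ ($v = -3 + 9 \left(5 - 14\right) = -3 + 9 \left(-9\right) = -3 - 81 = -84$)
$\frac{v}{891} - \frac{4372}{-4088} = - \frac{84}{891} - \frac{4372}{-4088} = \left(-84\right) \frac{1}{891} - - \frac{1093}{1022} = - \frac{28}{297} + \frac{1093}{1022} = \frac{296005}{303534}$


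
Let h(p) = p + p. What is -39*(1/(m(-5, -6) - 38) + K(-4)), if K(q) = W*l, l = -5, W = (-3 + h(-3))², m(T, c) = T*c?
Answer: 126399/8 ≈ 15800.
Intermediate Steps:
h(p) = 2*p
W = 81 (W = (-3 + 2*(-3))² = (-3 - 6)² = (-9)² = 81)
K(q) = -405 (K(q) = 81*(-5) = -405)
-39*(1/(m(-5, -6) - 38) + K(-4)) = -39*(1/(-5*(-6) - 38) - 405) = -39*(1/(30 - 38) - 405) = -39*(1/(-8) - 405) = -39*(-⅛ - 405) = -39*(-3241/8) = 126399/8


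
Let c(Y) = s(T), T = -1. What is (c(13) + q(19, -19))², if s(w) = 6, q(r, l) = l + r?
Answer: 36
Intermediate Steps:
c(Y) = 6
(c(13) + q(19, -19))² = (6 + (-19 + 19))² = (6 + 0)² = 6² = 36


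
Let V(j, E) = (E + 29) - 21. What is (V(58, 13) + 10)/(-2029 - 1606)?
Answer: -31/3635 ≈ -0.0085282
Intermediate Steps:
V(j, E) = 8 + E (V(j, E) = (29 + E) - 21 = 8 + E)
(V(58, 13) + 10)/(-2029 - 1606) = ((8 + 13) + 10)/(-2029 - 1606) = (21 + 10)/(-3635) = 31*(-1/3635) = -31/3635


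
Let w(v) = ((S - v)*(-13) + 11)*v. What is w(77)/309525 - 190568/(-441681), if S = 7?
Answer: 30102750559/45570437175 ≈ 0.66058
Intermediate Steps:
w(v) = v*(-80 + 13*v) (w(v) = ((7 - v)*(-13) + 11)*v = ((-91 + 13*v) + 11)*v = (-80 + 13*v)*v = v*(-80 + 13*v))
w(77)/309525 - 190568/(-441681) = (77*(-80 + 13*77))/309525 - 190568/(-441681) = (77*(-80 + 1001))*(1/309525) - 190568*(-1/441681) = (77*921)*(1/309525) + 190568/441681 = 70917*(1/309525) + 190568/441681 = 23639/103175 + 190568/441681 = 30102750559/45570437175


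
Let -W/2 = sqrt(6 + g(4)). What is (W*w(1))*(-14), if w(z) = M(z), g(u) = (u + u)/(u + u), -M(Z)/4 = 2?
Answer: -224*sqrt(7) ≈ -592.65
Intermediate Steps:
M(Z) = -8 (M(Z) = -4*2 = -8)
g(u) = 1 (g(u) = (2*u)/((2*u)) = (2*u)*(1/(2*u)) = 1)
w(z) = -8
W = -2*sqrt(7) (W = -2*sqrt(6 + 1) = -2*sqrt(7) ≈ -5.2915)
(W*w(1))*(-14) = (-2*sqrt(7)*(-8))*(-14) = (16*sqrt(7))*(-14) = -224*sqrt(7)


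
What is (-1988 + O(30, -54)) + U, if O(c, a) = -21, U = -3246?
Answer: -5255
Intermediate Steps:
(-1988 + O(30, -54)) + U = (-1988 - 21) - 3246 = -2009 - 3246 = -5255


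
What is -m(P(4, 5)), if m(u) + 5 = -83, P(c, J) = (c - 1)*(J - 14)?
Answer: 88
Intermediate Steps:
P(c, J) = (-1 + c)*(-14 + J)
m(u) = -88 (m(u) = -5 - 83 = -88)
-m(P(4, 5)) = -1*(-88) = 88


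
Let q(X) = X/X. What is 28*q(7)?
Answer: 28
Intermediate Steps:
q(X) = 1
28*q(7) = 28*1 = 28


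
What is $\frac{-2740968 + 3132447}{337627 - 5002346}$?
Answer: $- \frac{391479}{4664719} \approx -0.083923$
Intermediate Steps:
$\frac{-2740968 + 3132447}{337627 - 5002346} = \frac{391479}{-4664719} = 391479 \left(- \frac{1}{4664719}\right) = - \frac{391479}{4664719}$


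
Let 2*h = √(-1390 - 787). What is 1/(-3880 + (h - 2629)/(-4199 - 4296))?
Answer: -1119911854580/4344911409749541 + 16990*I*√2177/4344911409749541 ≈ -0.00025775 + 1.8245e-10*I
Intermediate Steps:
h = I*√2177/2 (h = √(-1390 - 787)/2 = √(-2177)/2 = (I*√2177)/2 = I*√2177/2 ≈ 23.329*I)
1/(-3880 + (h - 2629)/(-4199 - 4296)) = 1/(-3880 + (I*√2177/2 - 2629)/(-4199 - 4296)) = 1/(-3880 + (-2629 + I*√2177/2)/(-8495)) = 1/(-3880 + (-2629 + I*√2177/2)*(-1/8495)) = 1/(-3880 + (2629/8495 - I*√2177/16990)) = 1/(-32957971/8495 - I*√2177/16990)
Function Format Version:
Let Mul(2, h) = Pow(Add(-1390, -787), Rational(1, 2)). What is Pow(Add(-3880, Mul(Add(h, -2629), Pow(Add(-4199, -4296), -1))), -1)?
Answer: Add(Rational(-1119911854580, 4344911409749541), Mul(Rational(16990, 4344911409749541), I, Pow(2177, Rational(1, 2)))) ≈ Add(-0.00025775, Mul(1.8245e-10, I))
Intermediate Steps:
h = Mul(Rational(1, 2), I, Pow(2177, Rational(1, 2))) (h = Mul(Rational(1, 2), Pow(Add(-1390, -787), Rational(1, 2))) = Mul(Rational(1, 2), Pow(-2177, Rational(1, 2))) = Mul(Rational(1, 2), Mul(I, Pow(2177, Rational(1, 2)))) = Mul(Rational(1, 2), I, Pow(2177, Rational(1, 2))) ≈ Mul(23.329, I))
Pow(Add(-3880, Mul(Add(h, -2629), Pow(Add(-4199, -4296), -1))), -1) = Pow(Add(-3880, Mul(Add(Mul(Rational(1, 2), I, Pow(2177, Rational(1, 2))), -2629), Pow(Add(-4199, -4296), -1))), -1) = Pow(Add(-3880, Mul(Add(-2629, Mul(Rational(1, 2), I, Pow(2177, Rational(1, 2)))), Pow(-8495, -1))), -1) = Pow(Add(-3880, Mul(Add(-2629, Mul(Rational(1, 2), I, Pow(2177, Rational(1, 2)))), Rational(-1, 8495))), -1) = Pow(Add(-3880, Add(Rational(2629, 8495), Mul(Rational(-1, 16990), I, Pow(2177, Rational(1, 2))))), -1) = Pow(Add(Rational(-32957971, 8495), Mul(Rational(-1, 16990), I, Pow(2177, Rational(1, 2)))), -1)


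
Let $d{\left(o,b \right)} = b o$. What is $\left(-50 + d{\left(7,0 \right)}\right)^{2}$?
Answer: $2500$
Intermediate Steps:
$\left(-50 + d{\left(7,0 \right)}\right)^{2} = \left(-50 + 0 \cdot 7\right)^{2} = \left(-50 + 0\right)^{2} = \left(-50\right)^{2} = 2500$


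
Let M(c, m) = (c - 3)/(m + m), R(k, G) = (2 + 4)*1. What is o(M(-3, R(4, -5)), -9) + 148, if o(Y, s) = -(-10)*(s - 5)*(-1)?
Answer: 288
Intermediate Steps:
R(k, G) = 6 (R(k, G) = 6*1 = 6)
M(c, m) = (-3 + c)/(2*m) (M(c, m) = (-3 + c)/((2*m)) = (-3 + c)*(1/(2*m)) = (-3 + c)/(2*m))
o(Y, s) = 50 - 10*s (o(Y, s) = -(-10)*(-5 + s)*(-1) = -2*(25 - 5*s)*(-1) = (-50 + 10*s)*(-1) = 50 - 10*s)
o(M(-3, R(4, -5)), -9) + 148 = (50 - 10*(-9)) + 148 = (50 + 90) + 148 = 140 + 148 = 288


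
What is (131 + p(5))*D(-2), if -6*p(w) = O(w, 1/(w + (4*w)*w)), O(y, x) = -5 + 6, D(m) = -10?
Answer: -3925/3 ≈ -1308.3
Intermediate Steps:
O(y, x) = 1
p(w) = -⅙ (p(w) = -⅙*1 = -⅙)
(131 + p(5))*D(-2) = (131 - ⅙)*(-10) = (785/6)*(-10) = -3925/3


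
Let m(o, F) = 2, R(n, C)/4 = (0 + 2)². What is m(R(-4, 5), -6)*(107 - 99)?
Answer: 16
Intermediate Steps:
R(n, C) = 16 (R(n, C) = 4*(0 + 2)² = 4*2² = 4*4 = 16)
m(R(-4, 5), -6)*(107 - 99) = 2*(107 - 99) = 2*8 = 16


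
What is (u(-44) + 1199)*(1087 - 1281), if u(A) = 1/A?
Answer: -5117235/22 ≈ -2.3260e+5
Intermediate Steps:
(u(-44) + 1199)*(1087 - 1281) = (1/(-44) + 1199)*(1087 - 1281) = (-1/44 + 1199)*(-194) = (52755/44)*(-194) = -5117235/22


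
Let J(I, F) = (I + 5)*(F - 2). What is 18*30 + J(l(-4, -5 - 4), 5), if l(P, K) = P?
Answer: 543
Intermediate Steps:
J(I, F) = (-2 + F)*(5 + I) (J(I, F) = (5 + I)*(-2 + F) = (-2 + F)*(5 + I))
18*30 + J(l(-4, -5 - 4), 5) = 18*30 + (-10 - 2*(-4) + 5*5 + 5*(-4)) = 540 + (-10 + 8 + 25 - 20) = 540 + 3 = 543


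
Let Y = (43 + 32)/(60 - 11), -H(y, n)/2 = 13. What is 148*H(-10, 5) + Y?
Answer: -188477/49 ≈ -3846.5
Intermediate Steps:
H(y, n) = -26 (H(y, n) = -2*13 = -26)
Y = 75/49 ≈ 1.5306
148*H(-10, 5) + Y = 148*(-26) + 75/49 = -3848 + 75/49 = -188477/49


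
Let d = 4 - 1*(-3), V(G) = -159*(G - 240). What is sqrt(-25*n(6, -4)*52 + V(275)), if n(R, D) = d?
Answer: I*sqrt(14665) ≈ 121.1*I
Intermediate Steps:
V(G) = 38160 - 159*G (V(G) = -159*(-240 + G) = 38160 - 159*G)
d = 7 (d = 4 + 3 = 7)
n(R, D) = 7
sqrt(-25*n(6, -4)*52 + V(275)) = sqrt(-25*7*52 + (38160 - 159*275)) = sqrt(-175*52 + (38160 - 43725)) = sqrt(-9100 - 5565) = sqrt(-14665) = I*sqrt(14665)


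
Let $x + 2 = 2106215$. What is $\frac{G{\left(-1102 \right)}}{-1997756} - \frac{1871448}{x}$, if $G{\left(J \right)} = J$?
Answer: $- \frac{622729237327}{701283276338} \approx -0.88799$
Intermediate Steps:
$x = 2106213$ ($x = -2 + 2106215 = 2106213$)
$\frac{G{\left(-1102 \right)}}{-1997756} - \frac{1871448}{x} = - \frac{1102}{-1997756} - \frac{1871448}{2106213} = \left(-1102\right) \left(- \frac{1}{1997756}\right) - \frac{623816}{702071} = \frac{551}{998878} - \frac{623816}{702071} = - \frac{622729237327}{701283276338}$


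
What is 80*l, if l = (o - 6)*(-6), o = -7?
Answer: 6240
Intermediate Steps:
l = 78 (l = (-7 - 6)*(-6) = -13*(-6) = 78)
80*l = 80*78 = 6240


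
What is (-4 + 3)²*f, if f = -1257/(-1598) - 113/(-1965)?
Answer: 2650579/3140070 ≈ 0.84411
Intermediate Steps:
f = 2650579/3140070 (f = -1257*(-1/1598) - 113*(-1/1965) = 1257/1598 + 113/1965 = 2650579/3140070 ≈ 0.84411)
(-4 + 3)²*f = (-4 + 3)²*(2650579/3140070) = (-1)²*(2650579/3140070) = 1*(2650579/3140070) = 2650579/3140070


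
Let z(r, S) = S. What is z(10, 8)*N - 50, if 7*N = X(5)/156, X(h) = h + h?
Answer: -13630/273 ≈ -49.927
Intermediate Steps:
X(h) = 2*h
N = 5/546 (N = ((2*5)/156)/7 = (10*(1/156))/7 = (⅐)*(5/78) = 5/546 ≈ 0.0091575)
z(10, 8)*N - 50 = 8*(5/546) - 50 = 20/273 - 50 = -13630/273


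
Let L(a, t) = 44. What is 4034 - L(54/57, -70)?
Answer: 3990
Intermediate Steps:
4034 - L(54/57, -70) = 4034 - 1*44 = 4034 - 44 = 3990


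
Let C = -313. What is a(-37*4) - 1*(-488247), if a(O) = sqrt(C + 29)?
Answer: 488247 + 2*I*sqrt(71) ≈ 4.8825e+5 + 16.852*I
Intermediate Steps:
a(O) = 2*I*sqrt(71) (a(O) = sqrt(-313 + 29) = sqrt(-284) = 2*I*sqrt(71))
a(-37*4) - 1*(-488247) = 2*I*sqrt(71) - 1*(-488247) = 2*I*sqrt(71) + 488247 = 488247 + 2*I*sqrt(71)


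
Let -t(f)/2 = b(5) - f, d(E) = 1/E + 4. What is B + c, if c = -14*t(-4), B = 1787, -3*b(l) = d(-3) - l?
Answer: 17203/9 ≈ 1911.4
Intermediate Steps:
d(E) = 4 + 1/E
b(l) = -11/9 + l/3 (b(l) = -((4 + 1/(-3)) - l)/3 = -((4 - ⅓) - l)/3 = -(11/3 - l)/3 = -11/9 + l/3)
t(f) = -8/9 + 2*f (t(f) = -2*((-11/9 + (⅓)*5) - f) = -2*((-11/9 + 5/3) - f) = -2*(4/9 - f) = -8/9 + 2*f)
c = 1120/9 (c = -14*(-8/9 + 2*(-4)) = -14*(-8/9 - 8) = -14*(-80/9) = 1120/9 ≈ 124.44)
B + c = 1787 + 1120/9 = 17203/9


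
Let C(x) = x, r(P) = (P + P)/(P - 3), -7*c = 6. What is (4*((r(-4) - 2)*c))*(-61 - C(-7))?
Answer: -7776/49 ≈ -158.69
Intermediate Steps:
c = -6/7 (c = -⅐*6 = -6/7 ≈ -0.85714)
r(P) = 2*P/(-3 + P) (r(P) = (2*P)/(-3 + P) = 2*P/(-3 + P))
(4*((r(-4) - 2)*c))*(-61 - C(-7)) = (4*((2*(-4)/(-3 - 4) - 2)*(-6/7)))*(-61 - 1*(-7)) = (4*((2*(-4)/(-7) - 2)*(-6/7)))*(-61 + 7) = (4*((2*(-4)*(-⅐) - 2)*(-6/7)))*(-54) = (4*((8/7 - 2)*(-6/7)))*(-54) = (4*(-6/7*(-6/7)))*(-54) = (4*(36/49))*(-54) = (144/49)*(-54) = -7776/49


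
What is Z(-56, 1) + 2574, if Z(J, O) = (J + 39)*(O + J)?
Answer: 3509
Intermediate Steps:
Z(J, O) = (39 + J)*(J + O)
Z(-56, 1) + 2574 = ((-56)² + 39*(-56) + 39*1 - 56*1) + 2574 = (3136 - 2184 + 39 - 56) + 2574 = 935 + 2574 = 3509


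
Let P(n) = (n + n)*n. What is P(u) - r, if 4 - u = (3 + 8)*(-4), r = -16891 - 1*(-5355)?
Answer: 16144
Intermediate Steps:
r = -11536 (r = -16891 + 5355 = -11536)
u = 48 (u = 4 - (3 + 8)*(-4) = 4 - 11*(-4) = 4 - 1*(-44) = 4 + 44 = 48)
P(n) = 2*n**2 (P(n) = (2*n)*n = 2*n**2)
P(u) - r = 2*48**2 - 1*(-11536) = 2*2304 + 11536 = 4608 + 11536 = 16144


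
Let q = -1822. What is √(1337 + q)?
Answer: I*√485 ≈ 22.023*I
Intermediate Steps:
√(1337 + q) = √(1337 - 1822) = √(-485) = I*√485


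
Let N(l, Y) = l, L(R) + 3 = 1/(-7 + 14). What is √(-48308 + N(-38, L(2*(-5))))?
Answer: I*√48346 ≈ 219.88*I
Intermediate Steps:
L(R) = -20/7 (L(R) = -3 + 1/(-7 + 14) = -3 + 1/7 = -3 + ⅐ = -20/7)
√(-48308 + N(-38, L(2*(-5)))) = √(-48308 - 38) = √(-48346) = I*√48346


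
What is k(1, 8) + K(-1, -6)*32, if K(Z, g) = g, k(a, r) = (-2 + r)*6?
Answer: -156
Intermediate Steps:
k(a, r) = -12 + 6*r
k(1, 8) + K(-1, -6)*32 = (-12 + 6*8) - 6*32 = (-12 + 48) - 192 = 36 - 192 = -156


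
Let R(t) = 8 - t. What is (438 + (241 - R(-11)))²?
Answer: 435600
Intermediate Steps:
(438 + (241 - R(-11)))² = (438 + (241 - (8 - 1*(-11))))² = (438 + (241 - (8 + 11)))² = (438 + (241 - 1*19))² = (438 + (241 - 19))² = (438 + 222)² = 660² = 435600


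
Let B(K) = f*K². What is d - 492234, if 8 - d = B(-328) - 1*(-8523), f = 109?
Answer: -12227405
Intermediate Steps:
B(K) = 109*K²
d = -11735171 (d = 8 - (109*(-328)² - 1*(-8523)) = 8 - (109*107584 + 8523) = 8 - (11726656 + 8523) = 8 - 1*11735179 = 8 - 11735179 = -11735171)
d - 492234 = -11735171 - 492234 = -12227405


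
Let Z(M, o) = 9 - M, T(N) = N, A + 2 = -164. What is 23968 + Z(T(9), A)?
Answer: 23968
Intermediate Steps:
A = -166 (A = -2 - 164 = -166)
23968 + Z(T(9), A) = 23968 + (9 - 1*9) = 23968 + (9 - 9) = 23968 + 0 = 23968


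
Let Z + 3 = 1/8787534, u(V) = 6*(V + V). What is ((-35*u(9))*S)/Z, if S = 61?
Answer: 2026229589720/26362601 ≈ 76860.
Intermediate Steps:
u(V) = 12*V (u(V) = 6*(2*V) = 12*V)
Z = -26362601/8787534 (Z = -3 + 1/8787534 = -26362601/8787534 ≈ -3.0000)
((-35*u(9))*S)/Z = (-420*9*61)/(-26362601/8787534) = (-35*108*61)*(-8787534/26362601) = -3780*61*(-8787534/26362601) = -230580*(-8787534/26362601) = 2026229589720/26362601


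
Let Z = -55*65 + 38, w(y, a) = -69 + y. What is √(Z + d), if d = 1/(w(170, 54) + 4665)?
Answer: I*√80342087206/4766 ≈ 59.473*I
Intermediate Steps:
Z = -3537 (Z = -3575 + 38 = -3537)
d = 1/4766 (d = 1/((-69 + 170) + 4665) = 1/(101 + 4665) = 1/4766 ≈ 0.00020982)
√(Z + d) = √(-3537 + 1/4766) = √(-16857341/4766) = I*√80342087206/4766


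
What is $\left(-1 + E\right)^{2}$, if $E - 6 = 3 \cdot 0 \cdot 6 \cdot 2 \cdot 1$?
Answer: $25$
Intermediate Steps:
$E = 6$ ($E = 6 + 3 \cdot 0 \cdot 6 \cdot 2 \cdot 1 = 6 + 0 \cdot 12 \cdot 1 = 6 + 0 \cdot 12 = 6 + 0 = 6$)
$\left(-1 + E\right)^{2} = \left(-1 + 6\right)^{2} = 5^{2} = 25$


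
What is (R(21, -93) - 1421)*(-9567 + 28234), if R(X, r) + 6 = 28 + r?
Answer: -27851164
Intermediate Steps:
R(X, r) = 22 + r (R(X, r) = -6 + (28 + r) = 22 + r)
(R(21, -93) - 1421)*(-9567 + 28234) = ((22 - 93) - 1421)*(-9567 + 28234) = (-71 - 1421)*18667 = -1492*18667 = -27851164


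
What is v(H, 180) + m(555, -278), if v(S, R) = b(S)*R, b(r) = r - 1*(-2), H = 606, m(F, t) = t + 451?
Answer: 109613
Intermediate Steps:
m(F, t) = 451 + t
b(r) = 2 + r (b(r) = r + 2 = 2 + r)
v(S, R) = R*(2 + S) (v(S, R) = (2 + S)*R = R*(2 + S))
v(H, 180) + m(555, -278) = 180*(2 + 606) + (451 - 278) = 180*608 + 173 = 109440 + 173 = 109613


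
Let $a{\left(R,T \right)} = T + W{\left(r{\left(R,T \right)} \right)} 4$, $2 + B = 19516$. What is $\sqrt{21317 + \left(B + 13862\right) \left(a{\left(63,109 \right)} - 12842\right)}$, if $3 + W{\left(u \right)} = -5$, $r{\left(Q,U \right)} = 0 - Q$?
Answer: $i \sqrt{426023323} \approx 20640.0 i$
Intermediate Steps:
$B = 19514$ ($B = -2 + 19516 = 19514$)
$r{\left(Q,U \right)} = - Q$
$W{\left(u \right)} = -8$ ($W{\left(u \right)} = -3 - 5 = -8$)
$a{\left(R,T \right)} = -32 + T$ ($a{\left(R,T \right)} = T - 32 = -32 + T$)
$\sqrt{21317 + \left(B + 13862\right) \left(a{\left(63,109 \right)} - 12842\right)} = \sqrt{21317 + \left(19514 + 13862\right) \left(\left(-32 + 109\right) - 12842\right)} = \sqrt{21317 + 33376 \left(77 - 12842\right)} = \sqrt{21317 + 33376 \left(-12765\right)} = \sqrt{21317 - 426044640} = \sqrt{-426023323} = i \sqrt{426023323}$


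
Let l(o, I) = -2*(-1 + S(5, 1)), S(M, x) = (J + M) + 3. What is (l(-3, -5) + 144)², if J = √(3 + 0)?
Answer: 16912 - 520*√3 ≈ 16011.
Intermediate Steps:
J = √3 ≈ 1.7320
S(M, x) = 3 + M + √3 (S(M, x) = (√3 + M) + 3 = (M + √3) + 3 = 3 + M + √3)
l(o, I) = -14 - 2*√3 (l(o, I) = -2*(-1 + (3 + 5 + √3)) = -2*(-1 + (8 + √3)) = -2*(7 + √3) = -14 - 2*√3)
(l(-3, -5) + 144)² = ((-14 - 2*√3) + 144)² = (130 - 2*√3)²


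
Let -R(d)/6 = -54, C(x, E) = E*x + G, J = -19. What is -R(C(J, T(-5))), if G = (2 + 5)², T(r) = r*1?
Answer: -324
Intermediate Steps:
T(r) = r
G = 49 (G = 7² = 49)
C(x, E) = 49 + E*x (C(x, E) = E*x + 49 = 49 + E*x)
R(d) = 324 (R(d) = -6*(-54) = 324)
-R(C(J, T(-5))) = -1*324 = -324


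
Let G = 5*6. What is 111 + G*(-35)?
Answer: -939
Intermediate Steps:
G = 30
111 + G*(-35) = 111 + 30*(-35) = 111 - 1050 = -939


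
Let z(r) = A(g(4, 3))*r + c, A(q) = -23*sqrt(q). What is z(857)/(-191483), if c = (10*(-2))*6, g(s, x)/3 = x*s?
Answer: 118386/191483 ≈ 0.61826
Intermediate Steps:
g(s, x) = 3*s*x (g(s, x) = 3*(x*s) = 3*(s*x) = 3*s*x)
c = -120 (c = -20*6 = -120)
z(r) = -120 - 138*r (z(r) = (-23*sqrt(3*4*3))*r - 120 = (-23*sqrt(36))*r - 120 = (-23*6)*r - 120 = -138*r - 120 = -120 - 138*r)
z(857)/(-191483) = (-120 - 138*857)/(-191483) = (-120 - 118266)*(-1/191483) = -118386*(-1/191483) = 118386/191483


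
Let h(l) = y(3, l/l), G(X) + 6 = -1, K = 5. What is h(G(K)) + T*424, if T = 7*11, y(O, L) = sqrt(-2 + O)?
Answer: 32649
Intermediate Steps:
G(X) = -7 (G(X) = -6 - 1 = -7)
h(l) = 1 (h(l) = sqrt(-2 + 3) = sqrt(1) = 1)
T = 77
h(G(K)) + T*424 = 1 + 77*424 = 1 + 32648 = 32649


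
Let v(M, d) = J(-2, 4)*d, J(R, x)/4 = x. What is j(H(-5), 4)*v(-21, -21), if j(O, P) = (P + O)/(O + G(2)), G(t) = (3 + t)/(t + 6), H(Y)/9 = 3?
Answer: -83328/221 ≈ -377.05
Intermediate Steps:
H(Y) = 27 (H(Y) = 9*3 = 27)
J(R, x) = 4*x
G(t) = (3 + t)/(6 + t)
j(O, P) = (O + P)/(5/8 + O) (j(O, P) = (P + O)/(O + (3 + 2)/(6 + 2)) = (O + P)/(O + 5/8) = (O + P)/(5/8 + O))
v(M, d) = 16*d (v(M, d) = (4*4)*d = 16*d)
j(H(-5), 4)*v(-21, -21) = (8*(27 + 4)/(5 + 8*27))*(16*(-21)) = (8*31/(5 + 216))*(-336) = (8*31/221)*(-336) = (8*(1/221)*31)*(-336) = (248/221)*(-336) = -83328/221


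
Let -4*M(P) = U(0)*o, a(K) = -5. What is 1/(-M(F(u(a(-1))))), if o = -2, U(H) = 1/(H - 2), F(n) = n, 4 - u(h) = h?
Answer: 4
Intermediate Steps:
u(h) = 4 - h
U(H) = 1/(-2 + H)
M(P) = -¼ (M(P) = -(-2)/(4*(-2 + 0)) = -(-2)/(4*(-2)) = -(-1)*(-2)/8 = -¼*1 = -¼)
1/(-M(F(u(a(-1))))) = 1/(-1*(-¼)) = 1/(¼) = 4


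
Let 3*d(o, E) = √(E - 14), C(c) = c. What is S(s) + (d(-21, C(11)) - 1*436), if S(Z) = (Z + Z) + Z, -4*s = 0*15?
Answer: -436 + I*√3/3 ≈ -436.0 + 0.57735*I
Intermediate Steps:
d(o, E) = √(-14 + E)/3 (d(o, E) = √(E - 14)/3 = √(-14 + E)/3)
s = 0 (s = -0*15 = -¼*0 = 0)
S(Z) = 3*Z (S(Z) = 2*Z + Z = 3*Z)
S(s) + (d(-21, C(11)) - 1*436) = 3*0 + (√(-14 + 11)/3 - 1*436) = 0 + (√(-3)/3 - 436) = 0 + ((I*√3)/3 - 436) = 0 + (I*√3/3 - 436) = 0 + (-436 + I*√3/3) = -436 + I*√3/3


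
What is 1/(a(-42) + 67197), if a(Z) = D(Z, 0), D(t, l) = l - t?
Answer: 1/67239 ≈ 1.4872e-5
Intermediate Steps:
a(Z) = -Z (a(Z) = 0 - Z = -Z)
1/(a(-42) + 67197) = 1/(-1*(-42) + 67197) = 1/(42 + 67197) = 1/67239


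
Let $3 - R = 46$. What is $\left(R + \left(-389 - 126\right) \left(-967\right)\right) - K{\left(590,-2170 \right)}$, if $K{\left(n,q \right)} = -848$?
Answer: $498810$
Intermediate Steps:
$R = -43$ ($R = 3 - 46 = -43$)
$\left(R + \left(-389 - 126\right) \left(-967\right)\right) - K{\left(590,-2170 \right)} = \left(-43 + \left(-389 - 126\right) \left(-967\right)\right) - -848 = \left(-43 + \left(-389 - 126\right) \left(-967\right)\right) + 848 = \left(-43 - -498005\right) + 848 = \left(-43 + 498005\right) + 848 = 497962 + 848 = 498810$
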